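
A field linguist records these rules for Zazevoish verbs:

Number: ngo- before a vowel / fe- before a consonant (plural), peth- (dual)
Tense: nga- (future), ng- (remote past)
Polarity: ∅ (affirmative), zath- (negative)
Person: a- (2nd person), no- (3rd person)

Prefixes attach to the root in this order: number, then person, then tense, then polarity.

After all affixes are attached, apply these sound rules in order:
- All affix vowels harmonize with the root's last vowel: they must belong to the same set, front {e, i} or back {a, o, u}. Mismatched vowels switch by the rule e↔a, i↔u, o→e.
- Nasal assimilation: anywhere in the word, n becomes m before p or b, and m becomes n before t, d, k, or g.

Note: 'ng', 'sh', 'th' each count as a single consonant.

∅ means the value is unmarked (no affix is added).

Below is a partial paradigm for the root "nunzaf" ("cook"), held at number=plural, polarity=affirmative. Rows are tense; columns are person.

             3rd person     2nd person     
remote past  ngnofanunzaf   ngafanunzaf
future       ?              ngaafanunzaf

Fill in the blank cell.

nganofanunzaf

Attach number plural fe- (before consonant 'n') → fenunzaf.
Attach person 3rd person no- → nofenunzaf.
Attach tense future nga- → nganofenunzaf.
polarity = affirmative: zero marking, form stays nganofenunzaf.
Apply vowel harmony: nganofenunzaf → nganofanunzaf.
Nasal assimilation: no change.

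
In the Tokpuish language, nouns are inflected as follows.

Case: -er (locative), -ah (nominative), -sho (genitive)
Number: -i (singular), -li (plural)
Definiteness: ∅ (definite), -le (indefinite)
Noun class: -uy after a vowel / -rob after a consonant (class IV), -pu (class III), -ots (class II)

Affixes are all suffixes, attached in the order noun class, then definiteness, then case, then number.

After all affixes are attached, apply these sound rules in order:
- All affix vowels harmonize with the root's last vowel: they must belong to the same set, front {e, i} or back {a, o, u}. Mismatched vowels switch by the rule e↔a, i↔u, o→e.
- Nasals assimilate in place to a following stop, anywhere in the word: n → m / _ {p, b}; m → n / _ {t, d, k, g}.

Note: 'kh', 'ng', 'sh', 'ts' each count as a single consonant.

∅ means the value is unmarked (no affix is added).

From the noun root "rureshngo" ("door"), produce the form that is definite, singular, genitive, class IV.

rureshngouyshou

Attach noun class class IV -uy (after vowel 'o') → rureshngouy.
definiteness = definite: zero marking, form stays rureshngouy.
Attach case genitive -sho → rureshngouysho.
Attach number singular -i → rureshngouyshoi.
Apply vowel harmony: rureshngouyshoi → rureshngouyshou.
Nasal assimilation: no change.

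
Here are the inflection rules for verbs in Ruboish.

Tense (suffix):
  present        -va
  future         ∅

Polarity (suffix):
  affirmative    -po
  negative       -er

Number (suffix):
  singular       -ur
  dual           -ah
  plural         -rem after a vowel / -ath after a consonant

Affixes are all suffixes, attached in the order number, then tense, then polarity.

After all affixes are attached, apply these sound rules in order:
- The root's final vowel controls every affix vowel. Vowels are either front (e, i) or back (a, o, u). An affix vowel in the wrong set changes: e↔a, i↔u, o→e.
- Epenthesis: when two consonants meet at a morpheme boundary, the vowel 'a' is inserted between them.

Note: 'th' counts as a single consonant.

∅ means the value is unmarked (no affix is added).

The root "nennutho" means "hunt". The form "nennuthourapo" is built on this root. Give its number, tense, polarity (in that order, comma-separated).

Segment: nennutho-ur-po.
number: -ur → singular.
tense: ∅ → future.
polarity: -po → affirmative.

singular, future, affirmative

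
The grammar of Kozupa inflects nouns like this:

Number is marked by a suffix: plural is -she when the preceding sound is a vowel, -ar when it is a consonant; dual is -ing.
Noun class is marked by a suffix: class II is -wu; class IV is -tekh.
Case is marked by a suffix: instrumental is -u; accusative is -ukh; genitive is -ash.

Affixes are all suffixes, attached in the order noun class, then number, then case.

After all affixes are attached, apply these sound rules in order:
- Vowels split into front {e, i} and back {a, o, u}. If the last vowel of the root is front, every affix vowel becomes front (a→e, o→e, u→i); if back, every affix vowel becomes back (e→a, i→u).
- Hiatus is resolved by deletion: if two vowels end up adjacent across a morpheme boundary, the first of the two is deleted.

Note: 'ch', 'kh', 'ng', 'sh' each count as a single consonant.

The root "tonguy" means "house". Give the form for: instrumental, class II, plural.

Attach noun class class II -wu → tonguywu.
Attach number plural -she (after vowel 'u') → tonguywushe.
Attach case instrumental -u → tonguywusheu.
Apply vowel harmony: tonguywusheu → tonguywushau.
Apply vowel deletion: tonguywushau → tonguywushu.

tonguywushu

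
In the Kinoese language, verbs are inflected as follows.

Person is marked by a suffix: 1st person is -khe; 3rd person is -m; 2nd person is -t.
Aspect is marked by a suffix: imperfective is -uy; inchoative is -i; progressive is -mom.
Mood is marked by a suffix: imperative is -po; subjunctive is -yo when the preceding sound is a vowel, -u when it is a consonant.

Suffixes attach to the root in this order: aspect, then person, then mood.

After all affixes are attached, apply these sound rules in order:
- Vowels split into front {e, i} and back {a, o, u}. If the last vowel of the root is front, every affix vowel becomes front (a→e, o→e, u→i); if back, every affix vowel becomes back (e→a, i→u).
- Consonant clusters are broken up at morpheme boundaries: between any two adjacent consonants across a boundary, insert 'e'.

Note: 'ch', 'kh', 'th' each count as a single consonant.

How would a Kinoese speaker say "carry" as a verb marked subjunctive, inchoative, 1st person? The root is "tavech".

Attach aspect inchoative -i → tavechi.
Attach person 1st person -khe → tavechikhe.
Attach mood subjunctive -yo (after vowel 'e') → tavechikheyo.
Apply vowel harmony: tavechikheyo → tavechikheye.
Epenthesis: no change.

tavechikheye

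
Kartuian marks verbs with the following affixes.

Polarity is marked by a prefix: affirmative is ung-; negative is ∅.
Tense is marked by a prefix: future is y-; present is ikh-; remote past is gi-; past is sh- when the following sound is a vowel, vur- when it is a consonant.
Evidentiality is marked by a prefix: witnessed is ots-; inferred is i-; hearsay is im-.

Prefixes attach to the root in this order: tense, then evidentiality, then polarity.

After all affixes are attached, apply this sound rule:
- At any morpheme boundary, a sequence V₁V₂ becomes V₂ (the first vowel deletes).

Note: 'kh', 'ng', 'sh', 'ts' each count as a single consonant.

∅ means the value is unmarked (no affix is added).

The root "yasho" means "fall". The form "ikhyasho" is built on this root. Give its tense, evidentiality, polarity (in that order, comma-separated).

Segment: i-ikh-yasho.
tense: ikh- → present.
evidentiality: i- → inferred.
polarity: ∅ → negative.

present, inferred, negative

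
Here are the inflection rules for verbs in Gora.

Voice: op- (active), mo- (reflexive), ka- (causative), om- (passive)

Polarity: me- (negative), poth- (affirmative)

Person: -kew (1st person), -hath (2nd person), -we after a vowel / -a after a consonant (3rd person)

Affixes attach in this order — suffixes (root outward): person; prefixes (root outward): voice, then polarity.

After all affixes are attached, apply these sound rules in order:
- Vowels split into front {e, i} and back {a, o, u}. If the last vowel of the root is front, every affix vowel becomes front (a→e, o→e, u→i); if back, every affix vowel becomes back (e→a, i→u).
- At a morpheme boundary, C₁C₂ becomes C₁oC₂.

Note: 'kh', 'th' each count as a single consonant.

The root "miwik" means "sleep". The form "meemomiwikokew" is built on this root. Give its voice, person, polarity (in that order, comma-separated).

passive, 1st person, negative

Segment: me-om-miwik-kew.
voice: om- → passive.
person: -kew → 1st person.
polarity: me- → negative.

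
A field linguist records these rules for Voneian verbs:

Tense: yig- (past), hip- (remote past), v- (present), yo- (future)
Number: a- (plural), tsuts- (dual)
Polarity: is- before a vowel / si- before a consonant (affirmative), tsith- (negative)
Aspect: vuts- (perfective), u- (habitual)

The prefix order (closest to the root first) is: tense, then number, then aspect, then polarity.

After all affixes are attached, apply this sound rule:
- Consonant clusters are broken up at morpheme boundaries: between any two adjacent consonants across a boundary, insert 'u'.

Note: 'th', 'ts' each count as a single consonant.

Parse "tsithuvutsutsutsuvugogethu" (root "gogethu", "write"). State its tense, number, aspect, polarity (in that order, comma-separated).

Segment: tsith-vuts-tsuts-v-gogethu.
tense: v- → present.
number: tsuts- → dual.
aspect: vuts- → perfective.
polarity: tsith- → negative.

present, dual, perfective, negative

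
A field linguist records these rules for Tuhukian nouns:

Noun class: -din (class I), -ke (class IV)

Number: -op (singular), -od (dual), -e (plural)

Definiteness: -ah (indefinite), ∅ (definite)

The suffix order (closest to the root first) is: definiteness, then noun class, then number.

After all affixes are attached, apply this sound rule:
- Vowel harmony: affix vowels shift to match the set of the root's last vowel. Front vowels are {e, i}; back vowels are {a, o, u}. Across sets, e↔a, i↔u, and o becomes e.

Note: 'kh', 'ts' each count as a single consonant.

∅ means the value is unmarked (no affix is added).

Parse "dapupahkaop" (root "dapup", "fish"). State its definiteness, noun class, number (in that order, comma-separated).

Segment: dapup-ah-ke-op.
definiteness: -ah → indefinite.
noun class: -ke → class IV.
number: -op → singular.

indefinite, class IV, singular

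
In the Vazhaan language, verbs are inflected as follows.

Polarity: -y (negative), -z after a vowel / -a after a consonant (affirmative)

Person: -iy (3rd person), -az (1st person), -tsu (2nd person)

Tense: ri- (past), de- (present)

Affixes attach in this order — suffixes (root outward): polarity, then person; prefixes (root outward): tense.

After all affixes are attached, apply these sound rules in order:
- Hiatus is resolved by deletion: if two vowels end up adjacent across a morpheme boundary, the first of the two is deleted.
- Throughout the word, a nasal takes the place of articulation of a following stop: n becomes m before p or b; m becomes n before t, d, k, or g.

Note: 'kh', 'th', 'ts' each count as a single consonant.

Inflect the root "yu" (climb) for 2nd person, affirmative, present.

deyuztsu

Attach polarity affirmative -z (after vowel 'u') → yuz.
Attach tense present de- → deyuz.
Attach person 2nd person -tsu → deyuztsu.
Vowel deletion: no change.
Nasal assimilation: no change.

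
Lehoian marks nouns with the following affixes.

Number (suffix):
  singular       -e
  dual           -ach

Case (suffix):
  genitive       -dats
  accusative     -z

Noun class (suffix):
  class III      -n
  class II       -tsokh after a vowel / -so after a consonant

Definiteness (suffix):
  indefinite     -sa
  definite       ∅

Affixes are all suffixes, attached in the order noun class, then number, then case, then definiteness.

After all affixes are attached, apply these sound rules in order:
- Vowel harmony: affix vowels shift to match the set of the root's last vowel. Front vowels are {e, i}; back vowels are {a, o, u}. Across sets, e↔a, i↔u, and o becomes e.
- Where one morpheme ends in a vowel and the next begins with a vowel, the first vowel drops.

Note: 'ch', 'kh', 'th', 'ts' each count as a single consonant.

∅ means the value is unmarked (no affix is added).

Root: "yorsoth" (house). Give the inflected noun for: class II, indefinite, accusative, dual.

yorsothsachzsa

Attach noun class class II -so (after consonant 'th') → yorsothso.
Attach number dual -ach → yorsothsoach.
Attach case accusative -z → yorsothsoachz.
Attach definiteness indefinite -sa → yorsothsoachzsa.
Vowel harmony: no change.
Apply vowel deletion: yorsothsoachzsa → yorsothsachzsa.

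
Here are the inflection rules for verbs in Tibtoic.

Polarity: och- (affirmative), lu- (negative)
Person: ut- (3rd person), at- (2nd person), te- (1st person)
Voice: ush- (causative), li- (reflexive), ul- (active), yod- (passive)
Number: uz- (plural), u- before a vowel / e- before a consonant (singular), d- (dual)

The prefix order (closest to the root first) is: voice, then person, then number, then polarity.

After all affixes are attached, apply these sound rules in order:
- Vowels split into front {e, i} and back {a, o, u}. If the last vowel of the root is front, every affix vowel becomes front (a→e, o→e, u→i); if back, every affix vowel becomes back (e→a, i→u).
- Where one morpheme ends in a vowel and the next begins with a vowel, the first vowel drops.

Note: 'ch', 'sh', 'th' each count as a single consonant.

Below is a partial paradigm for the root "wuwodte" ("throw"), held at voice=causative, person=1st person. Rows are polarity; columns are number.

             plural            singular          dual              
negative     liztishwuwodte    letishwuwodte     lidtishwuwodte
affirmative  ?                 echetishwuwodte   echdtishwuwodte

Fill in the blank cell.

Attach voice causative ush- → ushwuwodte.
Attach person 1st person te- → teushwuwodte.
Attach number plural uz- → uzteushwuwodte.
Attach polarity affirmative och- → ochuzteushwuwodte.
Apply vowel harmony: ochuzteushwuwodte → echizteishwuwodte.
Apply vowel deletion: echizteishwuwodte → echiztishwuwodte.

echiztishwuwodte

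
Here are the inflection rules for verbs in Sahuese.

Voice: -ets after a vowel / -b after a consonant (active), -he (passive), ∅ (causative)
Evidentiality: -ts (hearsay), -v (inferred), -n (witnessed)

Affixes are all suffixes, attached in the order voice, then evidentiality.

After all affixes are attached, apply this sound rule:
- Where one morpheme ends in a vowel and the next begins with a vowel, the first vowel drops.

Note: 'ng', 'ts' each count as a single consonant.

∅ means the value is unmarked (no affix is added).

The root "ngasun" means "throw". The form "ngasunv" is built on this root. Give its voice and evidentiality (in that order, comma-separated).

Segment: ngasun-v.
voice: ∅ → causative.
evidentiality: -v → inferred.

causative, inferred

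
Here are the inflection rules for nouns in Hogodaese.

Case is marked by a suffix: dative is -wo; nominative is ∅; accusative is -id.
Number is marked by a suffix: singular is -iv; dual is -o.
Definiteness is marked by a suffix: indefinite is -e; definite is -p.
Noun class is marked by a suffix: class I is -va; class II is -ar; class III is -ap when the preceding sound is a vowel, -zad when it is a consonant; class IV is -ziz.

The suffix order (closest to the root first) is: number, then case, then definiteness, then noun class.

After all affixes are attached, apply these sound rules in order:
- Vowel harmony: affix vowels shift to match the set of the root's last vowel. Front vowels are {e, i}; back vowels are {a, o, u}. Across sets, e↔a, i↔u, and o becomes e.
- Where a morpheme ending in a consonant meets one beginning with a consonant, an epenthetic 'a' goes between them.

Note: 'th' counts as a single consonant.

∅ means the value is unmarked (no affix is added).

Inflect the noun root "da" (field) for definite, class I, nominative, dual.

Attach number dual -o → dao.
case = nominative: zero marking, form stays dao.
Attach definiteness definite -p → daop.
Attach noun class class I -va → daopva.
Vowel harmony: no change.
Apply epenthesis: daopva → daopava.

daopava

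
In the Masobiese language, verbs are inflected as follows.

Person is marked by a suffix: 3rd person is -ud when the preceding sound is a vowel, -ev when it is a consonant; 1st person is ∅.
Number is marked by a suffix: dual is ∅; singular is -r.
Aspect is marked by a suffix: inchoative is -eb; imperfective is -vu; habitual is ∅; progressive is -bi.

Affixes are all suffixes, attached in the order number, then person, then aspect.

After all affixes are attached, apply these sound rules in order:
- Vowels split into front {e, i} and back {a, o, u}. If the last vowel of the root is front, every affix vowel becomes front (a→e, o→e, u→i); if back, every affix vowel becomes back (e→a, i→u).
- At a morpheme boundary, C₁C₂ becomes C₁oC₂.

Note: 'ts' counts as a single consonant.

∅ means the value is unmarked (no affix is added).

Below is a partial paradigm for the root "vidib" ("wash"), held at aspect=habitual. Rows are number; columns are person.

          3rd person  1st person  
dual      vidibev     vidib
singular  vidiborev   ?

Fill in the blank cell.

Attach number singular -r → vidibr.
person = 1st person: zero marking, form stays vidibr.
aspect = habitual: zero marking, form stays vidibr.
Vowel harmony: no change.
Apply epenthesis: vidibr → vidibor.

vidibor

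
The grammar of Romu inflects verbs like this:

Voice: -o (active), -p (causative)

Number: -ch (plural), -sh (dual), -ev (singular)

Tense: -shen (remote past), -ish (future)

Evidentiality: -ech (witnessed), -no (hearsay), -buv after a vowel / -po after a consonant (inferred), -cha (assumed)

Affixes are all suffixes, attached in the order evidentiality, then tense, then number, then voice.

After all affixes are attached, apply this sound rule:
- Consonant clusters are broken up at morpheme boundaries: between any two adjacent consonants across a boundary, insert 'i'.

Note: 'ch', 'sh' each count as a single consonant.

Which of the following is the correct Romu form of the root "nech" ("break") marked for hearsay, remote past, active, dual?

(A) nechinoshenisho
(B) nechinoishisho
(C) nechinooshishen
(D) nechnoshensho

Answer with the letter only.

A

Attach evidentiality hearsay -no → nechno.
Attach tense remote past -shen → nechnoshen.
Attach number dual -sh → nechnoshensh.
Attach voice active -o → nechnoshensho.
Apply epenthesis: nechnoshensho → nechinoshenisho.
So the correct form is nechinoshenisho, option (A).
(B) nechinoishisho is wrong: it uses future instead of remote past for tense.
(C) nechinooshishen is wrong: it has the affixes in the wrong order.
(D) nechnoshensho is wrong: it fails to apply the sound rule(s).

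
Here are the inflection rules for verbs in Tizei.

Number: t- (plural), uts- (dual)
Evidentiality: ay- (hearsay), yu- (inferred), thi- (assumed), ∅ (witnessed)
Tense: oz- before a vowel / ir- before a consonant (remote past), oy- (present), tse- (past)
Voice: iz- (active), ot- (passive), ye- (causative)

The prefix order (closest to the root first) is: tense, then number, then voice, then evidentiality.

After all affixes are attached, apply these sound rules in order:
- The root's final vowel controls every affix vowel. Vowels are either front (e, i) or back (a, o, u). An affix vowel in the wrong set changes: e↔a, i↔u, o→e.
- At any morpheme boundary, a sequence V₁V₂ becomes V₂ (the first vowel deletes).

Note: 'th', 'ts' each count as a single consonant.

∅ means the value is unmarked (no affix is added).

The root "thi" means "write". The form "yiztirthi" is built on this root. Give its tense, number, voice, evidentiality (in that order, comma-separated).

Segment: yu-iz-t-ir-thi.
tense: oz/ir- → remote past.
number: t- → plural.
voice: iz- → active.
evidentiality: yu- → inferred.

remote past, plural, active, inferred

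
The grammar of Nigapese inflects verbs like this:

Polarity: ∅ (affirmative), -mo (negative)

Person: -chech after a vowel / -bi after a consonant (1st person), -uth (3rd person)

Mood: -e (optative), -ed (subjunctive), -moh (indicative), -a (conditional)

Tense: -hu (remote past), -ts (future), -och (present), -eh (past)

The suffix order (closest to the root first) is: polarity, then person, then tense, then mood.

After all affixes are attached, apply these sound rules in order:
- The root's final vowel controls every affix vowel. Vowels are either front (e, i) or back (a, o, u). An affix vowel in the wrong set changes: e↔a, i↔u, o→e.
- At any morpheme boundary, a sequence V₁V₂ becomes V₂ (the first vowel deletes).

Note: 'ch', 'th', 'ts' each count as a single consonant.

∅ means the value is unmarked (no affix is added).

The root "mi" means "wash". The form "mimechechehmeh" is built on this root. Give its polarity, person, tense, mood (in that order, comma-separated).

Segment: mi-mo-chech-eh-moh.
polarity: -mo → negative.
person: -chech/bi → 1st person.
tense: -eh → past.
mood: -moh → indicative.

negative, 1st person, past, indicative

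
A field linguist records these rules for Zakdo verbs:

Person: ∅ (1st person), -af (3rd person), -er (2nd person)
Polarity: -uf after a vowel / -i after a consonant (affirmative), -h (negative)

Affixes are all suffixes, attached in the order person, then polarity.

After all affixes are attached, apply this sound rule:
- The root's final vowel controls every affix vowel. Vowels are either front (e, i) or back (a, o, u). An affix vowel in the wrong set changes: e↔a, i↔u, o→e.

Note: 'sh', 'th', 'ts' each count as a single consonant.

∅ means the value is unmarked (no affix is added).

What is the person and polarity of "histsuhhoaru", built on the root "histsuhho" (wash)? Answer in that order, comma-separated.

Segment: histsuhho-er-i.
person: -er → 2nd person.
polarity: -uf/i → affirmative.

2nd person, affirmative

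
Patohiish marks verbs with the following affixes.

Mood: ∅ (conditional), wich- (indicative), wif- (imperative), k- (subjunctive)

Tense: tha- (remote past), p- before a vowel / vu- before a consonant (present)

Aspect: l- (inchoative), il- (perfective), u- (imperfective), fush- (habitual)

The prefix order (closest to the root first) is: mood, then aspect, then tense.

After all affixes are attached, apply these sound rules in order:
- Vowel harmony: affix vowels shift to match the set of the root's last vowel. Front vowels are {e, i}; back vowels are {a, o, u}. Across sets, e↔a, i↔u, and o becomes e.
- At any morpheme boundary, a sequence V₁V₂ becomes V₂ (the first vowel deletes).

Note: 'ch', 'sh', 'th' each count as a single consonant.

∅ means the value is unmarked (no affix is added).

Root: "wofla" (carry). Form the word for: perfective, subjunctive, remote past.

thulkwofla

Attach mood subjunctive k- → kwofla.
Attach aspect perfective il- → ilkwofla.
Attach tense remote past tha- → thailkwofla.
Apply vowel harmony: thailkwofla → thaulkwofla.
Apply vowel deletion: thaulkwofla → thulkwofla.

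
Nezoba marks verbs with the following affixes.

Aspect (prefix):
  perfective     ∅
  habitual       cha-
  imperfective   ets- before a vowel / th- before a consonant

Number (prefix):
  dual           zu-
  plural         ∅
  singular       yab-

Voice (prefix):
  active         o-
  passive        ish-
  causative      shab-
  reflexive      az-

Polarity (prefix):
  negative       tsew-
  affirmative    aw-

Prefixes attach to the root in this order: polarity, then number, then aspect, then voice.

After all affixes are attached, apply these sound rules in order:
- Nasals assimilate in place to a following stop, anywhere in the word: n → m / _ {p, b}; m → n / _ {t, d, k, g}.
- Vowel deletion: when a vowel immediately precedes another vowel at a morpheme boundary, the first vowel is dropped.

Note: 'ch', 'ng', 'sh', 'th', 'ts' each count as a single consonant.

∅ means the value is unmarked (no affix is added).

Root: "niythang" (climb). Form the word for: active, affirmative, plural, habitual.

Attach polarity affirmative aw- → awniythang.
number = plural: zero marking, form stays awniythang.
Attach aspect habitual cha- → chaawniythang.
Attach voice active o- → ochaawniythang.
Nasal assimilation: no change.
Apply vowel deletion: ochaawniythang → ochawniythang.

ochawniythang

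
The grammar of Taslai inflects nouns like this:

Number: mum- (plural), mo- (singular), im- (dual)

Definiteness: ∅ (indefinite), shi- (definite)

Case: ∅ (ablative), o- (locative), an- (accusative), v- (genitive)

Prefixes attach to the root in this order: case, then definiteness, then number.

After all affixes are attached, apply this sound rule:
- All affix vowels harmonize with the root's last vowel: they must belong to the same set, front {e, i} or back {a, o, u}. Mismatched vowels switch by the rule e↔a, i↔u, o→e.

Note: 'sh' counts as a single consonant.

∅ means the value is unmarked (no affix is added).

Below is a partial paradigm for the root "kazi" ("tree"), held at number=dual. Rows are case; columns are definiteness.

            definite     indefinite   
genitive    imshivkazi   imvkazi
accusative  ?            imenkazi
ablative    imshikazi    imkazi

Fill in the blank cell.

imshienkazi

Attach case accusative an- → ankazi.
Attach definiteness definite shi- → shiankazi.
Attach number dual im- → imshiankazi.
Apply vowel harmony: imshiankazi → imshienkazi.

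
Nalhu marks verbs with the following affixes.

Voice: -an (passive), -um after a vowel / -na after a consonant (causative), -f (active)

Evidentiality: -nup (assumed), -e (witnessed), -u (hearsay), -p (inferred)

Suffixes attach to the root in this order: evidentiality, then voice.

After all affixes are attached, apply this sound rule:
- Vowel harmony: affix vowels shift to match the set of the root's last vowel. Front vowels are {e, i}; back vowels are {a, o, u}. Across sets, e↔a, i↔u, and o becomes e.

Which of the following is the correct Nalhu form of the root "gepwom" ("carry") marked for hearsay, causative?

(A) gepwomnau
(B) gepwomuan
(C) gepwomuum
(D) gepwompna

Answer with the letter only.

C

Attach evidentiality hearsay -u → gepwomu.
Attach voice causative -um (after vowel 'u') → gepwomuum.
Vowel harmony: no change.
So the correct form is gepwomuum, option (C).
(B) gepwomuan is wrong: it uses passive instead of causative for voice.
(D) gepwompna is wrong: it uses inferred instead of hearsay for evidentiality.
(A) gepwomnau is wrong: it has the affixes in the wrong order.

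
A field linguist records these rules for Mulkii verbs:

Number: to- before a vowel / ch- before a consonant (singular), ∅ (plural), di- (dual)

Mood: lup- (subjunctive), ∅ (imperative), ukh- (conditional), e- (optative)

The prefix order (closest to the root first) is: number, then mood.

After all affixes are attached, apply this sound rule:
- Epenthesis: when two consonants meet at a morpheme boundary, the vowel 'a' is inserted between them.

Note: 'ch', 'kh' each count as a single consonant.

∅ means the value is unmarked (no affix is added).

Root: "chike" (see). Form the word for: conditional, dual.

ukhadichike

Attach number dual di- → dichike.
Attach mood conditional ukh- → ukhdichike.
Apply epenthesis: ukhdichike → ukhadichike.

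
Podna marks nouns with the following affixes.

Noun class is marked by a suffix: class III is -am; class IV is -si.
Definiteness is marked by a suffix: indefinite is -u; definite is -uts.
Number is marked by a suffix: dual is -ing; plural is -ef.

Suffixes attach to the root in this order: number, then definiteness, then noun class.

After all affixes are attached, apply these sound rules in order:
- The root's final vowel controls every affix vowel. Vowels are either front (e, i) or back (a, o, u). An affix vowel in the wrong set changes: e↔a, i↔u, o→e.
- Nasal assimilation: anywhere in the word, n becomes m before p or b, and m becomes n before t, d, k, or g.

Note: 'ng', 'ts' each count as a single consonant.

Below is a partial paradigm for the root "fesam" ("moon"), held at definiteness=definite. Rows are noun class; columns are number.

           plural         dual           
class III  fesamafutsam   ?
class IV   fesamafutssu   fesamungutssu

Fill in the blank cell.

fesamungutsam

Attach number dual -ing → fesaming.
Attach definiteness definite -uts → fesaminguts.
Attach noun class class III -am → fesamingutsam.
Apply vowel harmony: fesamingutsam → fesamungutsam.
Nasal assimilation: no change.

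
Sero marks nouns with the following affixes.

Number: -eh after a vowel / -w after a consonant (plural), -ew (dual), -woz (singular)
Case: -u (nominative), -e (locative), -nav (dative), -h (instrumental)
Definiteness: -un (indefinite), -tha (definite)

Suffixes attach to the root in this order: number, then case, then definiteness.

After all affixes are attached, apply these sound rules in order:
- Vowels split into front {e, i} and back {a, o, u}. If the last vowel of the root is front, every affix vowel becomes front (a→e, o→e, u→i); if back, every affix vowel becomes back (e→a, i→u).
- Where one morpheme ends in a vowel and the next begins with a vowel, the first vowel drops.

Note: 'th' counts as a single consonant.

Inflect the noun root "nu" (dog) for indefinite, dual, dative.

Attach number dual -ew → nuew.
Attach case dative -nav → nuewnav.
Attach definiteness indefinite -un → nuewnavun.
Apply vowel harmony: nuewnavun → nuawnavun.
Apply vowel deletion: nuawnavun → nawnavun.

nawnavun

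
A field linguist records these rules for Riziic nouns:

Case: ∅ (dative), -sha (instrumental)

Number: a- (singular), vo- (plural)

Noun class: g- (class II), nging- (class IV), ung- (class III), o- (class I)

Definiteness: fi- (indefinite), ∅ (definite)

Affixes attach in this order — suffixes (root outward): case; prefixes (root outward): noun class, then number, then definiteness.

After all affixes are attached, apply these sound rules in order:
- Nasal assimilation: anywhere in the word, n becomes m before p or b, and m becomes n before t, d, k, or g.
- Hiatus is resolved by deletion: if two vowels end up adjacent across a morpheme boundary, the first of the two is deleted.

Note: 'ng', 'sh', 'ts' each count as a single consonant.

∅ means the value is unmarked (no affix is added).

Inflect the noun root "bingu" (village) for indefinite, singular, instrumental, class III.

fungbingusha

Attach case instrumental -sha → bingusha.
Attach noun class class III ung- → ungbingusha.
Attach number singular a- → aungbingusha.
Attach definiteness indefinite fi- → fiaungbingusha.
Nasal assimilation: no change.
Apply vowel deletion: fiaungbingusha → fungbingusha.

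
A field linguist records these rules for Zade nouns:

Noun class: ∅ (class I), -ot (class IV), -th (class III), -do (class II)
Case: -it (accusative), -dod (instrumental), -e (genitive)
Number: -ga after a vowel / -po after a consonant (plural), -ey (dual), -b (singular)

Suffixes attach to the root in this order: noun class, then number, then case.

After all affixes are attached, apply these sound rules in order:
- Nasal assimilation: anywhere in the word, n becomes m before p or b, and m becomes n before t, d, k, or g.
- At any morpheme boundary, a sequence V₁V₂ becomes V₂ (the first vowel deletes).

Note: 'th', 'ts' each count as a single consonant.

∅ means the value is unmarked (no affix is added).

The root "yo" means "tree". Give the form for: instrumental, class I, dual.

noun class = class I: zero marking, form stays yo.
Attach number dual -ey → yoey.
Attach case instrumental -dod → yoeydod.
Nasal assimilation: no change.
Apply vowel deletion: yoeydod → yeydod.

yeydod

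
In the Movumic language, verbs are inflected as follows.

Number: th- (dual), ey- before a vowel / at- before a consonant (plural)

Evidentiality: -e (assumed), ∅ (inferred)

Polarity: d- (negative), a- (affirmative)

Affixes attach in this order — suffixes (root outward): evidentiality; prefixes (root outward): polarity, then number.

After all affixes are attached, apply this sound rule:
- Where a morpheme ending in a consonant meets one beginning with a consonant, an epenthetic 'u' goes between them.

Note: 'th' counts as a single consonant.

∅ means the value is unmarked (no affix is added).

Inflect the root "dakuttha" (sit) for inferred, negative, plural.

Attach polarity negative d- → ddakuttha.
evidentiality = inferred: zero marking, form stays ddakuttha.
Attach number plural at- (before consonant 'd') → atddakuttha.
Apply epenthesis: atddakuttha → atududakuttha.

atududakuttha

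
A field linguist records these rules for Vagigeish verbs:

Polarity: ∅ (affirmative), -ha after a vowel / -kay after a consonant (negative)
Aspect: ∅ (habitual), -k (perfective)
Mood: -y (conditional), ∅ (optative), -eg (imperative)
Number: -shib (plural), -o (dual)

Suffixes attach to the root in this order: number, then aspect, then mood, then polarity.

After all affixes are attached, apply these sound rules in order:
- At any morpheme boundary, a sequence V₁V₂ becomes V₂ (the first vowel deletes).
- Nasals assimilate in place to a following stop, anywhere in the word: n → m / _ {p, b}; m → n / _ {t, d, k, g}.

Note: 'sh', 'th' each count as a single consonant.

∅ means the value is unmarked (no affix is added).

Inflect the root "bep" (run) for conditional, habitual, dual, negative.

bepoykay

Attach number dual -o → bepo.
aspect = habitual: zero marking, form stays bepo.
Attach mood conditional -y → bepoy.
Attach polarity negative -kay (after consonant 'y') → bepoykay.
Vowel deletion: no change.
Nasal assimilation: no change.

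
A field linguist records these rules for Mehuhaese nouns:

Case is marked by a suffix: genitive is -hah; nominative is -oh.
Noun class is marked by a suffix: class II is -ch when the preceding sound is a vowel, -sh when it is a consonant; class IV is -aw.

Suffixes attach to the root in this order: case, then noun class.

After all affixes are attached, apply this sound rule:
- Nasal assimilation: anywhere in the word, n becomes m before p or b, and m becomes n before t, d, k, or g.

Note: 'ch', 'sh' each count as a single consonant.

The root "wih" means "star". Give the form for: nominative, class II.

Attach case nominative -oh → wihoh.
Attach noun class class II -sh (after consonant 'h') → wihohsh.
Nasal assimilation: no change.

wihohsh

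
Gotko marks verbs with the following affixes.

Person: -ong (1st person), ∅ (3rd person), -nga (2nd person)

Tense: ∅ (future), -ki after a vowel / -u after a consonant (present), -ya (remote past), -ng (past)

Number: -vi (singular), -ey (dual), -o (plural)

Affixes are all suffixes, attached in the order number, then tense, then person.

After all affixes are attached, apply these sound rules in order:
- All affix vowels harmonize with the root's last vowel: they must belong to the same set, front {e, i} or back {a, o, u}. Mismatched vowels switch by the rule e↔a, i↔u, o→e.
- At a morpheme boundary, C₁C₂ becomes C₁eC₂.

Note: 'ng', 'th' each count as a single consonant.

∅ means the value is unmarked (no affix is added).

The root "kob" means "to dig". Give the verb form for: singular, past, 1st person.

kobevungong

Attach number singular -vi → kobvi.
Attach tense past -ng → kobving.
Attach person 1st person -ong → kobvingong.
Apply vowel harmony: kobvingong → kobvungong.
Apply epenthesis: kobvungong → kobevungong.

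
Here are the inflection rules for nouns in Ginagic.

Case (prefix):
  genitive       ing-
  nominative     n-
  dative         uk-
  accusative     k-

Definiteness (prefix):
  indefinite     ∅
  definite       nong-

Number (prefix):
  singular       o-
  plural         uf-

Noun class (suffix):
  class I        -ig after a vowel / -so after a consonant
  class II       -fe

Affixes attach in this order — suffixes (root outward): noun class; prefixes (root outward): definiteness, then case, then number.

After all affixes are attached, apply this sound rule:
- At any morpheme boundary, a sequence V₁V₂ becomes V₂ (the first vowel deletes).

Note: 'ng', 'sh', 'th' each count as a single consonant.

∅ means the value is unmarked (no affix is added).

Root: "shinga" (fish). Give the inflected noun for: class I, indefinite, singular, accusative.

okshingig

definiteness = indefinite: zero marking, form stays shinga.
Attach case accusative k- → kshinga.
Attach number singular o- → okshinga.
Attach noun class class I -ig (after vowel 'a') → okshingaig.
Apply vowel deletion: okshingaig → okshingig.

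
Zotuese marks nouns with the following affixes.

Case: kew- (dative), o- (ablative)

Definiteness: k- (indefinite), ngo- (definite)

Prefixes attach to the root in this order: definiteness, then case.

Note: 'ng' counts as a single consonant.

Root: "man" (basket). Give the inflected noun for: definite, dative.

Attach definiteness definite ngo- → ngoman.
Attach case dative kew- → kewngoman.

kewngoman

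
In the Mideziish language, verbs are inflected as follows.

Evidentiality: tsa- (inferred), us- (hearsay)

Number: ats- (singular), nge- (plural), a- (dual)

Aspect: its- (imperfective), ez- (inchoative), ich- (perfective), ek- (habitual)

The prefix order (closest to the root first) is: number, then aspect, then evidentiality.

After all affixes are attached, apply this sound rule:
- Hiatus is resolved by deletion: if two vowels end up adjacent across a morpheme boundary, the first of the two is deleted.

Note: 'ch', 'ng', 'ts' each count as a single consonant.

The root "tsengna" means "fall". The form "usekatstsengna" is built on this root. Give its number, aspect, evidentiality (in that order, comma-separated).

singular, habitual, hearsay

Segment: us-ek-ats-tsengna.
number: ats- → singular.
aspect: ek- → habitual.
evidentiality: us- → hearsay.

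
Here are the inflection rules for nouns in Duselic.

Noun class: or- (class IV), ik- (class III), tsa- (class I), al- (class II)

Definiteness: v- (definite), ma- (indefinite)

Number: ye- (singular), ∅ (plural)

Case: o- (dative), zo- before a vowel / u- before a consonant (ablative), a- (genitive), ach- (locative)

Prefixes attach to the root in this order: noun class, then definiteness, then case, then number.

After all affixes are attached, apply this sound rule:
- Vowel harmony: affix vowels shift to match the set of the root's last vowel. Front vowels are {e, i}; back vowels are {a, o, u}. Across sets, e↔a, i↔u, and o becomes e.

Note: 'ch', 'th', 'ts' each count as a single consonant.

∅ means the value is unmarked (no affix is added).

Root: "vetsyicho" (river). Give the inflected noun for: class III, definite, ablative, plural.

Attach noun class class III ik- → ikvetsyicho.
Attach definiteness definite v- → vikvetsyicho.
Attach case ablative u- (before consonant 'v') → uvikvetsyicho.
number = plural: zero marking, form stays uvikvetsyicho.
Apply vowel harmony: uvikvetsyicho → uvukvetsyicho.

uvukvetsyicho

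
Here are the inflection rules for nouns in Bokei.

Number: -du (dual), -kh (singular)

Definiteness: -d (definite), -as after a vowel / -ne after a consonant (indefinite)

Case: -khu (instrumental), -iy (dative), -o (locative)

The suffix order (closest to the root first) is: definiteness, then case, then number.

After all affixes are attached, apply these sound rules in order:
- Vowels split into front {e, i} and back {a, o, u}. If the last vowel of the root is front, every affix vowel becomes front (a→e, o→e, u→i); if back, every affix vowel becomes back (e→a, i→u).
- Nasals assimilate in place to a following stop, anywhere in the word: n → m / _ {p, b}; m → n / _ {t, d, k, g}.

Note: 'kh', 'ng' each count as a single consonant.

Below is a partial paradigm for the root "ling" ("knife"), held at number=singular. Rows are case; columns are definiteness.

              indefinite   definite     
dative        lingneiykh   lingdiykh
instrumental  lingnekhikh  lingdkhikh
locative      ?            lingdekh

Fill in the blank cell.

lingneekh

Attach definiteness indefinite -ne (after consonant 'ng') → lingne.
Attach case locative -o → lingneo.
Attach number singular -kh → lingneokh.
Apply vowel harmony: lingneokh → lingneekh.
Nasal assimilation: no change.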